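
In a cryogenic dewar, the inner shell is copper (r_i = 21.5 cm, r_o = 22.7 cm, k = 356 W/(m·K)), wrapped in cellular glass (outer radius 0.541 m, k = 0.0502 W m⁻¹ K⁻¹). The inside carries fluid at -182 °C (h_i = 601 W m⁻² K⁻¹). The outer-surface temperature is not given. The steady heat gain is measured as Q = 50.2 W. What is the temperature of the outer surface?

Sum the resistances:
  R_conv,in = 1/(4πr²h) = 1/(4π·0.215²·601) = 0.002864 K/W
  R_copper = (1/0.215 − 1/0.227)/(4πk) = 0.2459/(4π·356) = 5.496×10^-5 K/W
  R_cellular glass = (1/0.227 − 1/0.541)/(4πk) = 2.557/(4π·0.0502) = 4.053 K/W
ΣR = 4.056 K/W
ΔT = Q·ΣR = 50.2 × 4.056 = 203.6 K
Heat flows inward, so T_out = T_in + ΔT = -182 + 203.6 = 21.6 °C

T_out = 21.6 °C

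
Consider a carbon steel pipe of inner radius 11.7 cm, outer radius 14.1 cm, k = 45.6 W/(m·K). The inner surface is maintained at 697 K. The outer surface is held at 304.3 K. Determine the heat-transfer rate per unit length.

Q' = 2πk·ΔT/ln(r₂/r₁) = 2π × 45.6 × 392.7 / ln(0.141/0.117) = 6.03×10^5 W/m

Q' = 6.03×10^5 W/m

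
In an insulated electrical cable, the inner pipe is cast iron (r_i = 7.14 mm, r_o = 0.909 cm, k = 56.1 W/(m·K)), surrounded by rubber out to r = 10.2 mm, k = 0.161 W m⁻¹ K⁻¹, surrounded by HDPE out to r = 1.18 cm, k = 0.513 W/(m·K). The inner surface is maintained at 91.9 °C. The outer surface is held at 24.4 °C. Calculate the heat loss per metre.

Q' = 422 W/m

Treat each layer as a resistance in series:
  R'_cast iron = ln(0.00909/0.00714)/(2πk) = 0.2415/(2π·56.1) = 6.850×10^-4 m·K/W
  R'_rubber = ln(0.0102/0.00909)/(2πk) = 0.1152/(2π·0.161) = 0.1139 m·K/W
  R'_HDPE = ln(0.0118/0.0102)/(2πk) = 0.1457/(2π·0.513) = 0.04521 m·K/W
ΣR = 6.850×10^-4 + 0.1139 + 0.04521 = 0.1598 m·K/W
Q' = ΔT/ΣR = (91.9 °C − 24.4 °C)/0.1598 = 422 W/m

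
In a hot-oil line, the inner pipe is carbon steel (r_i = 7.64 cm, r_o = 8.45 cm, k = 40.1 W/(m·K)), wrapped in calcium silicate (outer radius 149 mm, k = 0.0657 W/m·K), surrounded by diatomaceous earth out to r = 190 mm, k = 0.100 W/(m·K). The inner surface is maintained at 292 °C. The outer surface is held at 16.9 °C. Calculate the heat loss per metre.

Series thermal resistances, inner to outer:
  R'_carbon steel = ln(0.0845/0.0764)/(2πk) = 0.1008/(2π·40.1) = 3.999×10^-4 m·K/W
  R'_calcium silicate = ln(0.149/0.0845)/(2πk) = 0.5672/(2π·0.0657) = 1.374 m·K/W
  R'_diatomaceous earth = ln(0.190/0.149)/(2πk) = 0.2431/(2π·0.100) = 0.3869 m·K/W
ΣR = 3.999×10^-4 + 1.374 + 0.3869 = 1.761 m·K/W
Q' = ΔT/ΣR = (292 °C − 16.9 °C)/1.761 = 156 W/m

Q' = 156 W/m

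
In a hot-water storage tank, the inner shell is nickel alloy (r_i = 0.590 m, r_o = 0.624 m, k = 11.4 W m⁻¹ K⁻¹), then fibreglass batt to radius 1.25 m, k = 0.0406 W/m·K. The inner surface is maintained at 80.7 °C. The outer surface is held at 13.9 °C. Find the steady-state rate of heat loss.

Resistance network (inner→outer):
  R_nickel alloy = (1/0.590 − 1/0.624)/(4πk) = 0.09235/(4π·11.4) = 6.447×10^-4 K/W
  R_fibreglass batt = (1/0.624 − 1/1.25)/(4πk) = 0.8026/(4π·0.0406) = 1.573 K/W
ΣR = 6.447×10^-4 + 1.573 = 1.574 K/W
Q = ΔT/ΣR = (80.7 °C − 13.9 °C)/1.574 = 42.4 W

Q = 42.4 W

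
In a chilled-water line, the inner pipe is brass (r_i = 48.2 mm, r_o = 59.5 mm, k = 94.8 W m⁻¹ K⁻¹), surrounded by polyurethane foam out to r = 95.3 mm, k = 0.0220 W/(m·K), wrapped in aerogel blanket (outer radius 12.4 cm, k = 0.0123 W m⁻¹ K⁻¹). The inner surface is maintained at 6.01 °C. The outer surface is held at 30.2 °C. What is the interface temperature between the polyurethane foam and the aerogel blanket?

Series thermal resistances, inner to outer:
  R'_brass = ln(0.0595/0.0482)/(2πk) = 0.2106/(2π·94.8) = 3.536×10^-4 m·K/W
  R'_polyurethane foam = ln(0.0953/0.0595)/(2πk) = 0.4711/(2π·0.0220) = 3.408 m·K/W
  R'_aerogel blanket = ln(0.124/0.0953)/(2πk) = 0.2633/(2π·0.0123) = 3.406 m·K/W
ΣR = 3.536×10^-4 + 3.408 + 3.406 = 6.814 m·K/W
Q' = ΔT/ΣR = (6.01 °C − 30.2 °C)/6.814 = -3.550 W/m
From the inner boundary to the polyurethane foam/aerogel blanket interface, ΣR_partial = 3.408 m·K/W.
T_interface = T_in − Q'·ΣR_partial = 6.01 °C − (-3.550)(3.408) = 18.1 °C

T = 18.1 °C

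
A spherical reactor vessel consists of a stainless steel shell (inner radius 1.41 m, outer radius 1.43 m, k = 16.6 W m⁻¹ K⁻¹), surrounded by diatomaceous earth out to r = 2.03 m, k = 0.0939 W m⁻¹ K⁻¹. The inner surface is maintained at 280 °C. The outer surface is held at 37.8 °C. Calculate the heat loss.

Q = 1380 W

Series thermal resistances, inner to outer:
  R_stainless steel = (1/1.41 − 1/1.43)/(4πk) = 0.009919/(4π·16.6) = 4.755×10^-5 K/W
  R_diatomaceous earth = (1/1.43 − 1/2.03)/(4πk) = 0.2067/(4π·0.0939) = 0.1752 K/W
ΣR = 4.755×10^-5 + 0.1752 = 0.1752 K/W
Q = ΔT/ΣR = (280 °C − 37.8 °C)/0.1752 = 1380 W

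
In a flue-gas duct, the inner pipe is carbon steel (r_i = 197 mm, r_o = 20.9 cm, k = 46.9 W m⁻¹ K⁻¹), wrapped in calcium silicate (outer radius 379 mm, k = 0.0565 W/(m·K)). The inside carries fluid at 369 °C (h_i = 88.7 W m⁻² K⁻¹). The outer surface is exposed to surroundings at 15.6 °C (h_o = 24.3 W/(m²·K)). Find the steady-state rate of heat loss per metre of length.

Q' = 207 W/m

Series thermal resistances, inner to outer:
  R'_conv,in = 1/(2πr h) = 1/(2π·0.197·88.7) = 0.009108 m·K/W
  R'_carbon steel = ln(0.209/0.197)/(2πk) = 0.05913/(2π·46.9) = 2.007×10^-4 m·K/W
  R'_calcium silicate = ln(0.379/0.209)/(2πk) = 0.5952/(2π·0.0565) = 1.677 m·K/W
  R'_conv,out = 1/(2πr h) = 1/(2π·0.379·24.3) = 0.01728 m·K/W
ΣR = 0.009108 + 2.007×10^-4 + 1.677 + 0.01728 = 1.704 m·K/W
Q' = ΔT/ΣR = (369 °C − 15.6 °C)/1.704 = 207 W/m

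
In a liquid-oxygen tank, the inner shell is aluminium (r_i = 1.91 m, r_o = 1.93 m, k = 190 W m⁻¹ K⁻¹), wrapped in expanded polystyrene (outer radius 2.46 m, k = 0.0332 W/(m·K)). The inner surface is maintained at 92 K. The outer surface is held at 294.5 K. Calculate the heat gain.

Q = 757 W

Resistance network (inner→outer):
  R_aluminium = (1/1.91 − 1/1.93)/(4πk) = 0.005425/(4π·190) = 2.272×10^-6 K/W
  R_expanded polystyrene = (1/1.93 − 1/2.46)/(4πk) = 0.1116/(4π·0.0332) = 0.2676 K/W
ΣR = 2.272×10^-6 + 0.2676 = 0.2676 K/W
Q = ΔT/ΣR = (92 K − 294.5 K)/0.2676 = -757 W
(Negative Q ⇒ heat flows inward; heat gain = 757 W.)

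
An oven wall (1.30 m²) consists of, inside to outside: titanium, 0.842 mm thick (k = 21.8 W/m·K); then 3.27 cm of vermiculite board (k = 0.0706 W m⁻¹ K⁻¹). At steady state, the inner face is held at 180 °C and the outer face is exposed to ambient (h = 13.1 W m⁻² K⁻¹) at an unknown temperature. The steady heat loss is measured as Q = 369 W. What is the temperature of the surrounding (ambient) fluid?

Sum the resistances:
  R_titanium = L/(kA) = 8.42×10^-4/(21.8·1.30) = 2.971×10^-5 K/W
  R_vermiculite board = L/(kA) = 0.0327/(0.0706·1.30) = 0.3563 K/W
  R_conv,out = 1/(hA) = 1/(13.1·1.30) = 0.05872 K/W
ΣR = 0.4150 K/W
ΔT = Q·ΣR = 369 × 0.4150 = 153.1 K
Heat flows outward, so T_out = T_in − ΔT = 180 − 153.1 = 26.9 °C

T_out = 26.9 °C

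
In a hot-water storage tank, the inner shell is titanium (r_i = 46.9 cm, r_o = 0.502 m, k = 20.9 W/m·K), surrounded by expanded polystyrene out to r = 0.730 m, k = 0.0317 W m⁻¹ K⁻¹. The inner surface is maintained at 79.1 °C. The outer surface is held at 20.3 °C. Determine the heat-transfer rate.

Resistance network (inner→outer):
  R_titanium = (1/0.469 − 1/0.502)/(4πk) = 0.1402/(4π·20.9) = 5.337×10^-4 K/W
  R_expanded polystyrene = (1/0.502 − 1/0.730)/(4πk) = 0.6222/(4π·0.0317) = 1.562 K/W
ΣR = 5.337×10^-4 + 1.562 = 1.563 K/W
Q = ΔT/ΣR = (79.1 °C − 20.3 °C)/1.563 = 37.6 W

Q = 37.6 W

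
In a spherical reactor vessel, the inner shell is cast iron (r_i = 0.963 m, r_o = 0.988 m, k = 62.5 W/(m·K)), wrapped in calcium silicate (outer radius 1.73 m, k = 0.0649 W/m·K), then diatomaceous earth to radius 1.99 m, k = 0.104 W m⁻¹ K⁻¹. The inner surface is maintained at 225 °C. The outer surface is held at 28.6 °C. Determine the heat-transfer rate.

Q = 333 W

Series thermal resistances, inner to outer:
  R_cast iron = (1/0.963 − 1/0.988)/(4πk) = 0.02628/(4π·62.5) = 3.346×10^-5 K/W
  R_calcium silicate = (1/0.988 − 1/1.73)/(4πk) = 0.4341/(4π·0.0649) = 0.5323 K/W
  R_diatomaceous earth = (1/1.73 − 1/1.99)/(4πk) = 0.07552/(4π·0.104) = 0.05779 K/W
ΣR = 3.346×10^-5 + 0.5323 + 0.05779 = 0.5901 K/W
Q = ΔT/ΣR = (225 °C − 28.6 °C)/0.5901 = 333 W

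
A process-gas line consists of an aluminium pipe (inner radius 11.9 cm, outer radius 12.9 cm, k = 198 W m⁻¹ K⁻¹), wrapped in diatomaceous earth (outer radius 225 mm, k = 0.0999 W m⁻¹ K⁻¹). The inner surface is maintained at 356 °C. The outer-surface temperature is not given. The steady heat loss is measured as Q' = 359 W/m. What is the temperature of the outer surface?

Sum the resistances:
  R'_aluminium = ln(0.129/0.119)/(2πk) = 0.08069/(2π·198) = 6.486×10^-5 m·K/W
  R'_diatomaceous earth = ln(0.225/0.129)/(2πk) = 0.5563/(2π·0.0999) = 0.8862 m·K/W
ΣR = 0.8863 m·K/W
ΔT = Q'·ΣR = 359 × 0.8863 = 318.2 K
Heat flows outward, so T_out = T_in − ΔT = 356 − 318.2 = 37.8 °C

T_out = 37.8 °C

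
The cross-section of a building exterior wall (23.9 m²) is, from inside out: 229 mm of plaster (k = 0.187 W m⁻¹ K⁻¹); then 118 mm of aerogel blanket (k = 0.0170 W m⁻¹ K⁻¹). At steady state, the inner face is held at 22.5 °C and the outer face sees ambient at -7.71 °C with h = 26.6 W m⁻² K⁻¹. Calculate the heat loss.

Q = 88.0 W

Treat each layer as a resistance in series:
  R_plaster = L/(kA) = 0.229/(0.187·23.9) = 0.05124 K/W
  R_aerogel blanket = L/(kA) = 0.118/(0.0170·23.9) = 0.2904 K/W
  R_conv,out = 1/(hA) = 1/(26.6·23.9) = 0.001573 K/W
ΣR = 0.05124 + 0.2904 + 0.001573 = 0.3432 K/W
Q = ΔT/ΣR = (22.5 °C − -7.71 °C)/0.3432 = 88.0 W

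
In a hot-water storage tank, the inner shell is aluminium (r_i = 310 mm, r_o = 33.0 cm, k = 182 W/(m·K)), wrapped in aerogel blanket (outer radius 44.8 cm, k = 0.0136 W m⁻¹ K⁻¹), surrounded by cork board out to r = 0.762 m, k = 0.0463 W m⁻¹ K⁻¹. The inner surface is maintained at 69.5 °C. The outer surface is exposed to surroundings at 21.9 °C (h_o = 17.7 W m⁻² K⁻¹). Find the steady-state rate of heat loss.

Q = 7.61 W

Treat each layer as a resistance in series:
  R_aluminium = (1/0.310 − 1/0.330)/(4πk) = 0.1955/(4π·182) = 8.548×10^-5 K/W
  R_aerogel blanket = (1/0.330 − 1/0.448)/(4πk) = 0.7982/(4π·0.0136) = 4.670 K/W
  R_cork board = (1/0.448 − 1/0.762)/(4πk) = 0.9198/(4π·0.0463) = 1.581 K/W
  R_conv,out = 1/(4πr²h) = 1/(4π·0.762²·17.7) = 0.007743 K/W
ΣR = 8.548×10^-5 + 4.670 + 1.581 + 0.007743 = 6.259 K/W
Q = ΔT/ΣR = (69.5 °C − 21.9 °C)/6.259 = 7.61 W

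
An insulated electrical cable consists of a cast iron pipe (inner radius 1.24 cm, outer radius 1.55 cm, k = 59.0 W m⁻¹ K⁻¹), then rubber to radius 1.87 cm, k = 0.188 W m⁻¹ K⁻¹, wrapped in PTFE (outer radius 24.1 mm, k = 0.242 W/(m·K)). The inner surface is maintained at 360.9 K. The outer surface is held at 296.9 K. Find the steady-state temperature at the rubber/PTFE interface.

T = 329.6 K

Treat each layer as a resistance in series:
  R'_cast iron = ln(0.0155/0.0124)/(2πk) = 0.2231/(2π·59.0) = 6.019×10^-4 m·K/W
  R'_rubber = ln(0.0187/0.0155)/(2πk) = 0.1877/(2π·0.188) = 0.1589 m·K/W
  R'_PTFE = ln(0.0241/0.0187)/(2πk) = 0.2537/(2π·0.242) = 0.1668 m·K/W
ΣR = 6.019×10^-4 + 0.1589 + 0.1668 = 0.3263 m·K/W
Q' = ΔT/ΣR = (360.9 K − 296.9 K)/0.3263 = 196.1 W/m
From the inner boundary to the rubber/PTFE interface, ΣR_partial = 0.1595 m·K/W.
T_interface = T_in − Q'·ΣR_partial = 360.9 K − (196.1)(0.1595) = 329.6 K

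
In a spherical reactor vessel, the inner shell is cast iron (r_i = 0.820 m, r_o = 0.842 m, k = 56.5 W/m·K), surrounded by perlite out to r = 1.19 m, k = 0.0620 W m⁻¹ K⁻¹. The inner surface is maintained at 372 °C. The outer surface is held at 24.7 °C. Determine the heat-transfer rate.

Q = 779 W

Resistance network (inner→outer):
  R_cast iron = (1/0.820 − 1/0.842)/(4πk) = 0.03186/(4π·56.5) = 4.488×10^-5 K/W
  R_perlite = (1/0.842 − 1/1.19)/(4πk) = 0.3473/(4π·0.0620) = 0.4458 K/W
ΣR = 4.488×10^-5 + 0.4458 = 0.4458 K/W
Q = ΔT/ΣR = (372 °C − 24.7 °C)/0.4458 = 779 W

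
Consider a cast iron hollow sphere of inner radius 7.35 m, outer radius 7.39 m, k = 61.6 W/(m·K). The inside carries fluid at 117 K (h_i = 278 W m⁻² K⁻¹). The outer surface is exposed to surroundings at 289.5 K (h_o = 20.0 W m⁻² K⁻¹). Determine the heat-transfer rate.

Q = 2180 kW

Series thermal resistances, inner to outer:
  R_conv,in = 1/(4πr²h) = 1/(4π·7.35²·278) = 5.299×10^-6 K/W
  R_cast iron = (1/7.35 − 1/7.39)/(4πk) = 7.364×10^-4/(4π·61.6) = 9.513×10^-7 K/W
  R_conv,out = 1/(4πr²h) = 1/(4π·7.39²·20.0) = 7.286×10^-5 K/W
ΣR = 5.299×10^-6 + 9.513×10^-7 + 7.286×10^-5 = 7.911×10^-5 K/W
Q = ΔT/ΣR = (117 K − 289.5 K)/7.911×10^-5 = -2.18×10^6 W
(Negative Q ⇒ heat flows inward; heat gain = 2.18×10^6 W.)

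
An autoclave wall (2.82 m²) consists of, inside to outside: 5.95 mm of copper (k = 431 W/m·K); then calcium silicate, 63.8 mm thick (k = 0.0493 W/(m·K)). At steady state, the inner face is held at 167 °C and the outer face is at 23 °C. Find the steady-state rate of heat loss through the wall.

Q = 314 W

Treat each layer as a resistance in series:
  R_copper = L/(kA) = 0.00595/(431·2.82) = 4.895×10^-6 K/W
  R_calcium silicate = L/(kA) = 0.0638/(0.0493·2.82) = 0.4589 K/W
ΣR = 4.895×10^-6 + 0.4589 = 0.4589 K/W
Q = ΔT/ΣR = (167 °C − 23 °C)/0.4589 = 314 W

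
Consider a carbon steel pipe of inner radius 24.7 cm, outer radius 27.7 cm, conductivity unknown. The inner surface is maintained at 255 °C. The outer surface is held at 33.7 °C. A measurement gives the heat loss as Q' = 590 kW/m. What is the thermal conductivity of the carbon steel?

k = 48.6 W/m·K

ΣR = ΔT/Q' = |255 − 33.7|/5.90×10^5 = 3.751×10^-4 m·K/W
ln(r₂/r₁)/(2πk) = 3.751×10^-4 ⇒ k = 0.1146/(2π·3.751×10^-4) = 48.6 W/m·K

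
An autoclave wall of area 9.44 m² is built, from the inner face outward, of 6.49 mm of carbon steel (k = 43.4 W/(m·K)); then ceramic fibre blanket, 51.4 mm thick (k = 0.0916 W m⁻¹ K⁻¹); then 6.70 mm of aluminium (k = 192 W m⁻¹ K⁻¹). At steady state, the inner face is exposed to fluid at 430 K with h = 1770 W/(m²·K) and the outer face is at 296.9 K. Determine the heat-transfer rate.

Series thermal resistances, inner to outer:
  R_conv,in = 1/(hA) = 1/(1770·9.44) = 5.985×10^-5 K/W
  R_carbon steel = L/(kA) = 0.00649/(43.4·9.44) = 1.584×10^-5 K/W
  R_ceramic fibre blanket = L/(kA) = 0.0514/(0.0916·9.44) = 0.05944 K/W
  R_aluminium = L/(kA) = 0.00670/(192·9.44) = 3.697×10^-6 K/W
ΣR = 5.985×10^-5 + 1.584×10^-5 + 0.05944 + 3.697×10^-6 = 0.05952 K/W
Q = ΔT/ΣR = (430 K − 296.9 K)/0.05952 = 2240 W

Q = 2240 W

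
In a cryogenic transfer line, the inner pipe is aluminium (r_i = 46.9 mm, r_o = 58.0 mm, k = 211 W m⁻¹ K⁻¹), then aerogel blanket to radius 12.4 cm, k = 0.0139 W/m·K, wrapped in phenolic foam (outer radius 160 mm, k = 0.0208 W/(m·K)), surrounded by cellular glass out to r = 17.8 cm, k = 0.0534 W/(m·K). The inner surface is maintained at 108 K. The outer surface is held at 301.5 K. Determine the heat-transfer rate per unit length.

Series thermal resistances, inner to outer:
  R'_aluminium = ln(0.0580/0.0469)/(2πk) = 0.2124/(2π·211) = 1.602×10^-4 m·K/W
  R'_aerogel blanket = ln(0.124/0.0580)/(2πk) = 0.7598/(2π·0.0139) = 8.700 m·K/W
  R'_phenolic foam = ln(0.160/0.124)/(2πk) = 0.2549/(2π·0.0208) = 1.950 m·K/W
  R'_cellular glass = ln(0.178/0.160)/(2πk) = 0.1066/(2π·0.0534) = 0.3177 m·K/W
ΣR = 1.602×10^-4 + 8.700 + 1.950 + 0.3177 = 10.97 m·K/W
Q' = ΔT/ΣR = (108 K − 301.5 K)/10.97 = -17.6 W/m
(Negative Q' ⇒ heat flows inward; heat gain = 17.6 W/m.)

Q' = 17.6 W/m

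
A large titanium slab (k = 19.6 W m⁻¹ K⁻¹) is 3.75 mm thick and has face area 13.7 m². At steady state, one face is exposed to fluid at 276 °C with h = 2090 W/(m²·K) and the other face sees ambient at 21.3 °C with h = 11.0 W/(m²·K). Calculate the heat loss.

Q = 38.1 kW

Treat each layer as a resistance in series:
  R_conv,in = 1/(hA) = 1/(2090·13.7) = 3.492×10^-5 K/W
  R_titanium = L/(kA) = 0.00375/(19.6·13.7) = 1.397×10^-5 K/W
  R_conv,out = 1/(hA) = 1/(11.0·13.7) = 0.006636 K/W
ΣR = 3.492×10^-5 + 1.397×10^-5 + 0.006636 = 0.006685 K/W
Q = ΔT/ΣR = (276 °C − 21.3 °C)/0.006685 = 38100 W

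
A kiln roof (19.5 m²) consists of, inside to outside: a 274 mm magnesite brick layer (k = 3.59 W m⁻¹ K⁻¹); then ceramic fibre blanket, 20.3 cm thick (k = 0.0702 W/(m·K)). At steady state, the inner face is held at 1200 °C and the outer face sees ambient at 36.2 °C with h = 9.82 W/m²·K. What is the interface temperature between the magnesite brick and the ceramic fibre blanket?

Resistance network (inner→outer):
  R_magnesite brick = L/(kA) = 0.274/(3.59·19.5) = 0.003914 K/W
  R_ceramic fibre blanket = L/(kA) = 0.203/(0.0702·19.5) = 0.1483 K/W
  R_conv,out = 1/(hA) = 1/(9.82·19.5) = 0.005222 K/W
ΣR = 0.003914 + 0.1483 + 0.005222 = 0.1574 K/W
Q = ΔT/ΣR = (1200 °C − 36.2 °C)/0.1574 = 7394 W
From the inner boundary to the magnesite brick/ceramic fibre blanket interface, ΣR_partial = 0.003914 K/W.
T_interface = T_in − Q·ΣR_partial = 1200 °C − (7394)(0.003914) = 1171 °C

T = 1171 °C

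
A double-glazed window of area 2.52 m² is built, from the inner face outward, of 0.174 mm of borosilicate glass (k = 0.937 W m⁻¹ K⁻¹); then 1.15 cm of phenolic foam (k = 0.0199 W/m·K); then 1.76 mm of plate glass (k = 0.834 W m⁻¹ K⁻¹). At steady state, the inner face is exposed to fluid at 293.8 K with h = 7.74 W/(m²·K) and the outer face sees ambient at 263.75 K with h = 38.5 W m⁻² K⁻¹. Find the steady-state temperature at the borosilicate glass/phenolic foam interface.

Resistance network (inner→outer):
  R_conv,in = 1/(hA) = 1/(7.74·2.52) = 0.05127 K/W
  R_borosilicate glass = L/(kA) = 1.74×10^-4/(0.937·2.52) = 7.369×10^-5 K/W
  R_phenolic foam = L/(kA) = 0.0115/(0.0199·2.52) = 0.2293 K/W
  R_plate glass = L/(kA) = 0.00176/(0.834·2.52) = 8.374×10^-4 K/W
  R_conv,out = 1/(hA) = 1/(38.5·2.52) = 0.01031 K/W
ΣR = 0.05127 + 7.369×10^-5 + 0.2293 + 8.374×10^-4 + 0.01031 = 0.2918 K/W
Q = ΔT/ΣR = (293.8 K − 263.75 K)/0.2918 = 103.0 W
From the inner boundary to the borosilicate glass/phenolic foam interface, ΣR_partial = 0.05134 K/W.
T_interface = T_in − Q·ΣR_partial = 293.8 K − (103.0)(0.05134) = 288.5 K

T = 288.5 K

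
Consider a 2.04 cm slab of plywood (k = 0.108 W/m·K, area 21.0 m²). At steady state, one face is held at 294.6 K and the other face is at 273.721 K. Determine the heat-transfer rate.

Q = 2320 W

Q = kA·ΔT/L = 0.108 × 21.0 × |294.6 K − 273.721 K| / 0.0204 = 2320 W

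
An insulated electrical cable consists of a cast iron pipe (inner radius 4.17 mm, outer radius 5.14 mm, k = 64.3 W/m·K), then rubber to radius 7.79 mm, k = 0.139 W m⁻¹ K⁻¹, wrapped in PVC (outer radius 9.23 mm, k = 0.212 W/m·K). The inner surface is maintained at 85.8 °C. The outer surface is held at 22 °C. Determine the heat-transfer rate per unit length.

Resistance network (inner→outer):
  R'_cast iron = ln(0.00514/0.00417)/(2πk) = 0.2091/(2π·64.3) = 5.177×10^-4 m·K/W
  R'_rubber = ln(0.00779/0.00514)/(2πk) = 0.4158/(2π·0.139) = 0.4761 m·K/W
  R'_PVC = ln(0.00923/0.00779)/(2πk) = 0.1696/(2π·0.212) = 0.1273 m·K/W
ΣR = 5.177×10^-4 + 0.4761 + 0.1273 = 0.6039 m·K/W
Q' = ΔT/ΣR = (85.8 °C − 22 °C)/0.6039 = 106 W/m

Q' = 106 W/m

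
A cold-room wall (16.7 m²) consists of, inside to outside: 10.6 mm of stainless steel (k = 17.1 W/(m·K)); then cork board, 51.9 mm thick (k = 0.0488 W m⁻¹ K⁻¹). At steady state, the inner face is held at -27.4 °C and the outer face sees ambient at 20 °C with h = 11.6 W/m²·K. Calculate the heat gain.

Treat each layer as a resistance in series:
  R_stainless steel = L/(kA) = 0.0106/(17.1·16.7) = 3.712×10^-5 K/W
  R_cork board = L/(kA) = 0.0519/(0.0488·16.7) = 0.06368 K/W
  R_conv,out = 1/(hA) = 1/(11.6·16.7) = 0.005162 K/W
ΣR = 3.712×10^-5 + 0.06368 + 0.005162 = 0.06888 K/W
Q = ΔT/ΣR = (-27.4 °C − 20 °C)/0.06888 = -688 W
(Negative Q ⇒ heat flows inward; heat gain = 688 W.)

Q = 688 W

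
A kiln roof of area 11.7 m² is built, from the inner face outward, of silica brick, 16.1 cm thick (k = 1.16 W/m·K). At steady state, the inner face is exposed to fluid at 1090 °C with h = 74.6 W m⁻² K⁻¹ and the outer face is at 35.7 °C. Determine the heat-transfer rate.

Series thermal resistances, inner to outer:
  R_conv,in = 1/(hA) = 1/(74.6·11.7) = 0.001146 K/W
  R_silica brick = L/(kA) = 0.161/(1.16·11.7) = 0.01186 K/W
ΣR = 0.001146 + 0.01186 = 0.01301 K/W
Q = ΔT/ΣR = (1090 °C − 35.7 °C)/0.01301 = 81000 W

Q = 81.0 kW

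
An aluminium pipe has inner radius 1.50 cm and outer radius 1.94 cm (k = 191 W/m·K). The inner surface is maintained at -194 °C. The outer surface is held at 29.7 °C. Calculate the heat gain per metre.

Q' = 2πk·ΔT/ln(r₂/r₁) = 2π × 191 × 223.7 / ln(0.0194/0.0150) = 1.04×10^6 W/m

Q' = 1.04×10^6 W/m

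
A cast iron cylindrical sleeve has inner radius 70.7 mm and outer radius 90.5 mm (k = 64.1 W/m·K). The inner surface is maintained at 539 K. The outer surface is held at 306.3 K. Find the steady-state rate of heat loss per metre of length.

Q' = 380 kW/m

Q' = 2πk·ΔT/ln(r₂/r₁) = 2π × 64.1 × 232.7 / ln(0.0905/0.0707) = 3.80×10^5 W/m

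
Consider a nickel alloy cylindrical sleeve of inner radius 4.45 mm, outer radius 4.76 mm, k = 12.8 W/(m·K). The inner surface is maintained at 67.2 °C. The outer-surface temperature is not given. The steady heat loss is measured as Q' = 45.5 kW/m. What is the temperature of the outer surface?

Series resistances:
  R'_nickel alloy = ln(0.00476/0.00445)/(2πk) = 0.06734/(2π·12.8) = 8.373×10^-4 m·K/W
ΣR = 8.373×10^-4 m·K/W
ΔT = Q'·ΣR = 45500 × 8.373×10^-4 = 38.10 K
Heat flows outward, so T_out = T_in − ΔT = 67.2 − 38.10 = 29.1 °C

T_out = 29.1 °C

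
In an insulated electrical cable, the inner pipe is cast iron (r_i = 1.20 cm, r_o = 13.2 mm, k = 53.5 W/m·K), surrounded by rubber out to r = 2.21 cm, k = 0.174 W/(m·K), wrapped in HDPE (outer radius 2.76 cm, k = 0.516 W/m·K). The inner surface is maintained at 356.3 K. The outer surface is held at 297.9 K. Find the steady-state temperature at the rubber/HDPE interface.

Treat each layer as a resistance in series:
  R'_cast iron = ln(0.0132/0.0120)/(2πk) = 0.09531/(2π·53.5) = 2.835×10^-4 m·K/W
  R'_rubber = ln(0.0221/0.0132)/(2πk) = 0.5154/(2π·0.174) = 0.4714 m·K/W
  R'_HDPE = ln(0.0276/0.0221)/(2πk) = 0.2222/(2π·0.516) = 0.06855 m·K/W
ΣR = 2.835×10^-4 + 0.4714 + 0.06855 = 0.5402 m·K/W
Q' = ΔT/ΣR = (356.3 K − 297.9 K)/0.5402 = 108.1 W/m
From the inner boundary to the rubber/HDPE interface, ΣR_partial = 0.4717 m·K/W.
T_interface = T_in − Q'·ΣR_partial = 356.3 K − (108.1)(0.4717) = 305.3 K

T = 305.3 K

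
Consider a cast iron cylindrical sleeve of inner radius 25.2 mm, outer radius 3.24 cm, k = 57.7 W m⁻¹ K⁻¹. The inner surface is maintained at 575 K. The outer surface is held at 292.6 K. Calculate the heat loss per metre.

Q' = 2πk·ΔT/ln(r₂/r₁) = 2π × 57.7 × 282.4 / ln(0.0324/0.0252) = 4.07×10^5 W/m

Q' = 407 kW/m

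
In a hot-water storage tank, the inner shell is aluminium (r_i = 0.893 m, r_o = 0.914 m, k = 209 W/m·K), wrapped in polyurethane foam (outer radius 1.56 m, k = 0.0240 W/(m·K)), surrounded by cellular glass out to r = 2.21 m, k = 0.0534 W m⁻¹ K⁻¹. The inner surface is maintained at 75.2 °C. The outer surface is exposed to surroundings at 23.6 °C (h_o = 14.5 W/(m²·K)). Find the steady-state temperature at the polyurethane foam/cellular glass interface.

Treat each layer as a resistance in series:
  R_aluminium = (1/0.893 − 1/0.914)/(4πk) = 0.02573/(4π·209) = 9.796×10^-6 K/W
  R_polyurethane foam = (1/0.914 − 1/1.56)/(4πk) = 0.4531/(4π·0.0240) = 1.502 K/W
  R_cellular glass = (1/1.56 − 1/2.21)/(4πk) = 0.1885/(4π·0.0534) = 0.2810 K/W
  R_conv,out = 1/(4πr²h) = 1/(4π·2.21²·14.5) = 0.001124 K/W
ΣR = 9.796×10^-6 + 1.502 + 0.2810 + 0.001124 = 1.784 K/W
Q = ΔT/ΣR = (75.2 °C − 23.6 °C)/1.784 = 28.92 W
From the inner boundary to the polyurethane foam/cellular glass interface, ΣR_partial = 1.502 K/W.
T_interface = T_in − Q·ΣR_partial = 75.2 °C − (28.92)(1.502) = 31.8 °C

T = 31.8 °C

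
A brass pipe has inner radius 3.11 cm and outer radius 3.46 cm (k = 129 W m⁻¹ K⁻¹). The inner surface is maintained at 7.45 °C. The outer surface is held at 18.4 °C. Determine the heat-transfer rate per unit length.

Q' = 83.2 kW/m

Q' = 2πk·ΔT/ln(r₂/r₁) = 2π × 129 × 10.95 / ln(0.0346/0.0311) = 83200 W/m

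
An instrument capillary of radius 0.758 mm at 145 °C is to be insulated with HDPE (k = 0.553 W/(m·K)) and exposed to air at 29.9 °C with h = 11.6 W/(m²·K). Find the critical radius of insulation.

For a cylinder, r_cr = k_ins/h = 0.553/11.6 = 0.0477 m = 4.77 cm

r_cr = 4.77 cm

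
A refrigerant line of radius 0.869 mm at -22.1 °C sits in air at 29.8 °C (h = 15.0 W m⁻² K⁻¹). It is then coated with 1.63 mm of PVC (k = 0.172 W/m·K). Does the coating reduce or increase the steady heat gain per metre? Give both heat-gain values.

increases: 4.25 → 9.94 W/m

Critical radius for a cylinder: r_cr = k/h = 0.0115 m = 1.15 cm.
Outer radius after coating: r₂ = 8.69×10^-4 + 0.00163 = 0.002499 m.
Since r₁ < r_cr and r₂ ≤ r_cr, the coating moves toward the maximum at r_cr — heat gain rises.
Bare: R = 1/(2πr₁h) = 12.21 m·K/W; Q = 51.9/12.21 = 4.25 W/m.
Coated: R = R_cond + R_conv = 5.223 m·K/W; Q = 51.9/5.223 = 9.94 W/m.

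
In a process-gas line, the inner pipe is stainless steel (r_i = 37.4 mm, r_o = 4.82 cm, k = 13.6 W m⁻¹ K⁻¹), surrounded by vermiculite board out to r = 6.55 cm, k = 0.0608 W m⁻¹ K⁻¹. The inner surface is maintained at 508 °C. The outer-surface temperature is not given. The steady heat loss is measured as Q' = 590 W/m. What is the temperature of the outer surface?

T_out = 32.6 °C

Series resistances:
  R'_stainless steel = ln(0.0482/0.0374)/(2πk) = 0.2537/(2π·13.6) = 0.002969 m·K/W
  R'_vermiculite board = ln(0.0655/0.0482)/(2πk) = 0.3067/(2π·0.0608) = 0.8028 m·K/W
ΣR = 0.8058 m·K/W
ΔT = Q'·ΣR = 590 × 0.8058 = 475.4 K
Heat flows outward, so T_out = T_in − ΔT = 508 − 475.4 = 32.6 °C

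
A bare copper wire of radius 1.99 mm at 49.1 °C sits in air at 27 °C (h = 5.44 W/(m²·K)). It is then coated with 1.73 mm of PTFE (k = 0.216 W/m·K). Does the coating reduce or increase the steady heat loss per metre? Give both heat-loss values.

Critical radius for a cylinder: r_cr = k/h = 0.0397 m = 3.97 cm.
Outer radius after coating: r₂ = 0.00199 + 0.00173 = 0.00372 m.
Since r₁ < r_cr and r₂ ≤ r_cr, the coating moves toward the maximum at r_cr — heat loss rises.
Bare: R = 1/(2πr₁h) = 14.70 m·K/W; Q = 22.1/14.70 = 1.50 W/m.
Coated: R = R_cond + R_conv = 8.326 m·K/W; Q = 22.1/8.326 = 2.65 W/m.

increases: 1.50 → 2.65 W/m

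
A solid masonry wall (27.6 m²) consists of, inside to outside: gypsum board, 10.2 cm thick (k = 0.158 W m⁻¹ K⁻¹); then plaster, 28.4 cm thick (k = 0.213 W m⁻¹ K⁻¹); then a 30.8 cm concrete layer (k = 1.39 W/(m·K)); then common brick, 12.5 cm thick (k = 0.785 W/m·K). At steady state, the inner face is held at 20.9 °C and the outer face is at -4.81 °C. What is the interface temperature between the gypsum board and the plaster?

Treat each layer as a resistance in series:
  R_gypsum board = L/(kA) = 0.102/(0.158·27.6) = 0.02339 K/W
  R_plaster = L/(kA) = 0.284/(0.213·27.6) = 0.04831 K/W
  R_concrete = L/(kA) = 0.308/(1.39·27.6) = 0.008028 K/W
  R_common brick = L/(kA) = 0.125/(0.785·27.6) = 0.005769 K/W
ΣR = 0.02339 + 0.04831 + 0.008028 + 0.005769 = 0.08550 K/W
Q = ΔT/ΣR = (20.9 °C − -4.81 °C)/0.08550 = 300.7 W
From the inner boundary to the gypsum board/plaster interface, ΣR_partial = 0.02339 K/W.
T_interface = T_in − Q·ΣR_partial = 20.9 °C − (300.7)(0.02339) = 13.9 °C

T = 13.9 °C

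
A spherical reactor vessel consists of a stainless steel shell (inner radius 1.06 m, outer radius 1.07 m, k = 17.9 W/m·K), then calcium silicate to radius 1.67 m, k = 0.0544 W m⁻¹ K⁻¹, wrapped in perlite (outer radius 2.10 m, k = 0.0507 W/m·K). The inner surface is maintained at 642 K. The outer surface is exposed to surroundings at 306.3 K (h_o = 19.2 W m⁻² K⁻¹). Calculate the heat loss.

Q = 490 W

Treat each layer as a resistance in series:
  R_stainless steel = (1/1.06 − 1/1.07)/(4πk) = 0.008817/(4π·17.9) = 3.920×10^-5 K/W
  R_calcium silicate = (1/1.07 − 1/1.67)/(4πk) = 0.3358/(4π·0.0544) = 0.4912 K/W
  R_perlite = (1/1.67 − 1/2.10)/(4πk) = 0.1226/(4π·0.0507) = 0.1924 K/W
  R_conv,out = 1/(4πr²h) = 1/(4π·2.10²·19.2) = 9.398×10^-4 K/W
ΣR = 3.920×10^-5 + 0.4912 + 0.1924 + 9.398×10^-4 = 0.6846 K/W
Q = ΔT/ΣR = (642 K − 306.3 K)/0.6846 = 490 W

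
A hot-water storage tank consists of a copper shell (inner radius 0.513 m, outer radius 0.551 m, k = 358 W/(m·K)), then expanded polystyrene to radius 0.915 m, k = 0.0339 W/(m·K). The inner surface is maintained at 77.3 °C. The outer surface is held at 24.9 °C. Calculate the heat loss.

Resistance network (inner→outer):
  R_copper = (1/0.513 − 1/0.551)/(4πk) = 0.1344/(4π·358) = 2.988×10^-5 K/W
  R_expanded polystyrene = (1/0.551 − 1/0.915)/(4πk) = 0.7220/(4π·0.0339) = 1.695 K/W
ΣR = 2.988×10^-5 + 1.695 = 1.695 K/W
Q = ΔT/ΣR = (77.3 °C − 24.9 °C)/1.695 = 30.9 W

Q = 30.9 W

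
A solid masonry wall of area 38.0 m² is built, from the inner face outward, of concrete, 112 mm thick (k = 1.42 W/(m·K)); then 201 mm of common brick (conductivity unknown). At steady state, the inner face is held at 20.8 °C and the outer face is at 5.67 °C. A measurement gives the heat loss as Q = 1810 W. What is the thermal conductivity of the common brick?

k = 0.842 W/m·K

ΣR = ΔT/Q = |20.8 − 5.67|/1810 = 0.008359 K/W
Known resistances:
  R_concrete = L/(kA) = 0.112/(1.42·38.0) = 0.002076 K/W
R_common brick = ΣR − ΣR_known = 0.008359 − 0.002076 = 0.006283 K/W
L/(kA) = 0.006283 ⇒ k = 0.201/(0.006283·38.0) = 0.842 W/m·K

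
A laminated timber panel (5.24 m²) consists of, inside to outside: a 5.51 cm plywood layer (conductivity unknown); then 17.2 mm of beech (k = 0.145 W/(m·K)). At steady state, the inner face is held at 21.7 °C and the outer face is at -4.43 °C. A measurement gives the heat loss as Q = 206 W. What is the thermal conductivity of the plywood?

ΣR = ΔT/Q = |21.7 − -4.43|/206 = 0.1268 K/W
Known resistances:
  R_beech = L/(kA) = 0.0172/(0.145·5.24) = 0.02264 K/W
R_plywood = ΣR − ΣR_known = 0.1268 − 0.02264 = 0.1042 K/W
L/(kA) = 0.1042 ⇒ k = 0.0551/(0.1042·5.24) = 0.101 W/m·K

k = 0.101 W/m·K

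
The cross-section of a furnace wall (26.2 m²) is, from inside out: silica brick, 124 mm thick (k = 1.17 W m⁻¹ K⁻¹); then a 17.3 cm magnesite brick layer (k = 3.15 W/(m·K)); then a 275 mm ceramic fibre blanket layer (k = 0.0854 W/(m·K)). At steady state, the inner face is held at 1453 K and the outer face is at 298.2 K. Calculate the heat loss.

Q = 8950 W

Resistance network (inner→outer):
  R_silica brick = L/(kA) = 0.124/(1.17·26.2) = 0.004045 K/W
  R_magnesite brick = L/(kA) = 0.173/(3.15·26.2) = 0.002096 K/W
  R_ceramic fibre blanket = L/(kA) = 0.275/(0.0854·26.2) = 0.1229 K/W
ΣR = 0.004045 + 0.002096 + 0.1229 = 0.1290 K/W
Q = ΔT/ΣR = (1453 K − 298.2 K)/0.1290 = 8950 W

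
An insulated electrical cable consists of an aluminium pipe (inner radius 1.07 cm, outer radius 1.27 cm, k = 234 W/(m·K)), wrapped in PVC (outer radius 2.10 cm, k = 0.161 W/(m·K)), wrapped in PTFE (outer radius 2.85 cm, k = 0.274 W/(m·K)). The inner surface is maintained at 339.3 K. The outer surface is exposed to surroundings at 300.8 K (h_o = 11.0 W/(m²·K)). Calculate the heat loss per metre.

Resistance network (inner→outer):
  R'_aluminium = ln(0.0127/0.0107)/(2πk) = 0.1714/(2π·234) = 1.165×10^-4 m·K/W
  R'_PVC = ln(0.0210/0.0127)/(2πk) = 0.5029/(2π·0.161) = 0.4972 m·K/W
  R'_PTFE = ln(0.0285/0.0210)/(2πk) = 0.3054/(2π·0.274) = 0.1774 m·K/W
  R'_conv,out = 1/(2πr h) = 1/(2π·0.0285·11.0) = 0.5077 m·K/W
ΣR = 1.165×10^-4 + 0.4972 + 0.1774 + 0.5077 = 1.182 m·K/W
Q' = ΔT/ΣR = (339.3 K − 300.8 K)/1.182 = 32.6 W/m

Q' = 32.6 W/m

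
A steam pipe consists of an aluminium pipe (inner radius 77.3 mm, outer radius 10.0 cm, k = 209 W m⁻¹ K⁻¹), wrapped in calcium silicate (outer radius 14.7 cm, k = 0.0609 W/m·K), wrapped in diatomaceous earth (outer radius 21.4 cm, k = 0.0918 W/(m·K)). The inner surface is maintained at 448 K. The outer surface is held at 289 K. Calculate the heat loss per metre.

Q' = 95.9 W/m

Series thermal resistances, inner to outer:
  R'_aluminium = ln(0.100/0.0773)/(2πk) = 0.2575/(2π·209) = 1.961×10^-4 m·K/W
  R'_calcium silicate = ln(0.147/0.100)/(2πk) = 0.3853/(2π·0.0609) = 1.007 m·K/W
  R'_diatomaceous earth = ln(0.214/0.147)/(2πk) = 0.3755/(2π·0.0918) = 0.6511 m·K/W
ΣR = 1.961×10^-4 + 1.007 + 0.6511 = 1.658 m·K/W
Q' = ΔT/ΣR = (448 K − 289 K)/1.658 = 95.9 W/m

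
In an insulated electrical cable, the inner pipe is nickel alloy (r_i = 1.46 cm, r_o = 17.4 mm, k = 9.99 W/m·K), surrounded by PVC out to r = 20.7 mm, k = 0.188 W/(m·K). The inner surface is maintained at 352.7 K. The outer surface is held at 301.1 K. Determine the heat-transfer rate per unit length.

Q' = 344 W/m

Series thermal resistances, inner to outer:
  R'_nickel alloy = ln(0.0174/0.0146)/(2πk) = 0.1754/(2π·9.99) = 0.002795 m·K/W
  R'_PVC = ln(0.0207/0.0174)/(2πk) = 0.1737/(2π·0.188) = 0.1470 m·K/W
ΣR = 0.002795 + 0.1470 = 0.1498 m·K/W
Q' = ΔT/ΣR = (352.7 K − 301.1 K)/0.1498 = 344 W/m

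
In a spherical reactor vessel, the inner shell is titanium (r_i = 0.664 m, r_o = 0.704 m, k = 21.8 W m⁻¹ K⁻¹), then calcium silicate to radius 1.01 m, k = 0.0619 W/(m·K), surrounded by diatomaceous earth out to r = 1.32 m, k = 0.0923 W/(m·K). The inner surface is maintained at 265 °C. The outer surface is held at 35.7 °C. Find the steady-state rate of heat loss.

Series thermal resistances, inner to outer:
  R_titanium = (1/0.664 − 1/0.704)/(4πk) = 0.08557/(4π·21.8) = 3.124×10^-4 K/W
  R_calcium silicate = (1/0.704 − 1/1.01)/(4πk) = 0.4304/(4π·0.0619) = 0.5533 K/W
  R_diatomaceous earth = (1/1.01 − 1/1.32)/(4πk) = 0.2325/(4π·0.0923) = 0.2005 K/W
ΣR = 3.124×10^-4 + 0.5533 + 0.2005 = 0.7541 K/W
Q = ΔT/ΣR = (265 °C − 35.7 °C)/0.7541 = 304 W

Q = 304 W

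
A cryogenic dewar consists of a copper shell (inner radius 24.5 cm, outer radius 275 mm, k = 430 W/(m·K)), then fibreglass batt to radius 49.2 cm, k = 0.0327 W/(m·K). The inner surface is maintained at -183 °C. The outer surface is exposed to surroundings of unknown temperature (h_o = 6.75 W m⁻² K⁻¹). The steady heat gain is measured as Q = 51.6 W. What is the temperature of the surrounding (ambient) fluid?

Sum the resistances:
  R_copper = (1/0.245 − 1/0.275)/(4πk) = 0.4453/(4π·430) = 8.240×10^-5 K/W
  R_fibreglass batt = (1/0.275 − 1/0.492)/(4πk) = 1.604/(4π·0.0327) = 3.903 K/W
  R_conv,out = 1/(4πr²h) = 1/(4π·0.492²·6.75) = 0.04870 K/W
ΣR = 3.952 K/W
ΔT = Q·ΣR = 51.6 × 3.952 = 203.9 K
Heat flows inward, so T_out = T_in + ΔT = -183 + 203.9 = 20.9 °C

T_out = 20.9 °C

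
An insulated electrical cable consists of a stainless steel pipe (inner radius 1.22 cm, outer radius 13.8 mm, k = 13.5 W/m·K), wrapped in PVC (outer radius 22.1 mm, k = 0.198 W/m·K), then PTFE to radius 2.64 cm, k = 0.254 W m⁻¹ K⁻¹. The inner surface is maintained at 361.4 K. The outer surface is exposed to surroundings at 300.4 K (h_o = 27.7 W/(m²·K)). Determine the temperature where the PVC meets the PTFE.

T = 328.7 K

Treat each layer as a resistance in series:
  R'_stainless steel = ln(0.0138/0.0122)/(2πk) = 0.1232/(2π·13.5) = 0.001453 m·K/W
  R'_PVC = ln(0.0221/0.0138)/(2πk) = 0.4709/(2π·0.198) = 0.3785 m·K/W
  R'_PTFE = ln(0.0264/0.0221)/(2πk) = 0.1778/(2π·0.254) = 0.1114 m·K/W
  R'_conv,out = 1/(2πr h) = 1/(2π·0.0264·27.7) = 0.2176 m·K/W
ΣR = 0.001453 + 0.3785 + 0.1114 + 0.2176 = 0.7090 m·K/W
Q' = ΔT/ΣR = (361.4 K − 300.4 K)/0.7090 = 86.04 W/m
From the inner boundary to the PVC/PTFE interface, ΣR_partial = 0.3800 m·K/W.
T_interface = T_in − Q'·ΣR_partial = 361.4 K − (86.04)(0.3800) = 328.7 K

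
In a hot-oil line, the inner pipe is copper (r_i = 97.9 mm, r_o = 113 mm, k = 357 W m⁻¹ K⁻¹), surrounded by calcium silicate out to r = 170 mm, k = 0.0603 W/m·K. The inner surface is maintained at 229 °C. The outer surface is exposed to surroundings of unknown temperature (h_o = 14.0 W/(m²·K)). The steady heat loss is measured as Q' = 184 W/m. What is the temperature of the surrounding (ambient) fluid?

T_out = 18.3 °C

Sum the resistances:
  R'_copper = ln(0.113/0.0979)/(2πk) = 0.1434/(2π·357) = 6.395×10^-5 m·K/W
  R'_calcium silicate = ln(0.170/0.113)/(2πk) = 0.4084/(2π·0.0603) = 1.078 m·K/W
  R'_conv,out = 1/(2πr h) = 1/(2π·0.170·14.0) = 0.06687 m·K/W
ΣR = 1.145 m·K/W
ΔT = Q'·ΣR = 184 × 1.145 = 210.7 K
Heat flows outward, so T_out = T_in − ΔT = 229 − 210.7 = 18.3 °C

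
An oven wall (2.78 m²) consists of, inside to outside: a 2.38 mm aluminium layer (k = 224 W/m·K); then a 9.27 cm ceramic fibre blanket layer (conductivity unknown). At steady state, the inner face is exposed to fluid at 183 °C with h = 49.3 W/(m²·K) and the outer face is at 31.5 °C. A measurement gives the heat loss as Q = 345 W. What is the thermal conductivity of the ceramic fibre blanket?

k = 0.0772 W/m·K

ΣR = ΔT/Q = |183 − 31.5|/345 = 0.4391 K/W
Known resistances:
  R_conv,in = 1/(hA) = 1/(49.3·2.78) = 0.007296 K/W
  R_aluminium = L/(kA) = 0.00238/(224·2.78) = 3.822×10^-6 K/W
R_ceramic fibre blanket = ΣR − ΣR_known = 0.4391 − 0.007300 = 0.4318 K/W
L/(kA) = 0.4318 ⇒ k = 0.0927/(0.4318·2.78) = 0.0772 W/m·K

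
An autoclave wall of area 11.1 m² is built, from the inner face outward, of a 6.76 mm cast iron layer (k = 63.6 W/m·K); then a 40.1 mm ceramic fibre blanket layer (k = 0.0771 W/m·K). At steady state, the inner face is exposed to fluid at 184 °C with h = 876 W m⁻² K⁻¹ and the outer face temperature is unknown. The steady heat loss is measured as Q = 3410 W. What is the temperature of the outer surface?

Sum the resistances:
  R_conv,in = 1/(hA) = 1/(876·11.1) = 1.028×10^-4 K/W
  R_cast iron = L/(kA) = 0.00676/(63.6·11.1) = 9.576×10^-6 K/W
  R_ceramic fibre blanket = L/(kA) = 0.0401/(0.0771·11.1) = 0.04686 K/W
ΣR = 0.04697 K/W
ΔT = Q·ΣR = 3410 × 0.04697 = 160.2 K
Heat flows outward, so T_out = T_in − ΔT = 184 − 160.2 = 23.8 °C

T_out = 23.8 °C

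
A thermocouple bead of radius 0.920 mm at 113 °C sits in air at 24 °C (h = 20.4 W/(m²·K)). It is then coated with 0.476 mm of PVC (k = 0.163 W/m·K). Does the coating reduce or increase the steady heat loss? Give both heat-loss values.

Critical radius for a sphere: r_cr = 2k/h = 0.0160 m = 1.60 cm.
Outer radius after coating: r₂ = 9.20×10^-4 + 4.76×10^-4 = 0.001396 m.
Since r₁ < r_cr and r₂ ≤ r_cr, the coating moves toward the maximum at r_cr — heat loss rises.
Bare: R = 1/(4πr₁²h) = 4609 K/W; Q = 89/4609 = 0.0193 W.
Coated: R = R_cond + R_conv = 2183 K/W; Q = 89/2183 = 0.0408 W.

increases: 0.0193 → 0.0408 W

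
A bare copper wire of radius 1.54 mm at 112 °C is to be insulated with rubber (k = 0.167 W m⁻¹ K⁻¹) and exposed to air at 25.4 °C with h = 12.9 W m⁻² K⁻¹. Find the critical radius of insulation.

For a cylinder, r_cr = k_ins/h = 0.167/12.9 = 0.0129 m = 1.29 cm

r_cr = 1.29 cm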